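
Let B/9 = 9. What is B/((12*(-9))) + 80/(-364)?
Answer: -353/364 ≈ -0.96978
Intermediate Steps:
B = 81 (B = 9*9 = 81)
B/((12*(-9))) + 80/(-364) = 81/((12*(-9))) + 80/(-364) = 81/(-108) + 80*(-1/364) = 81*(-1/108) - 20/91 = -¾ - 20/91 = -353/364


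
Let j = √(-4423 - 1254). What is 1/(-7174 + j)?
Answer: -7174/51471953 - I*√5677/51471953 ≈ -0.00013938 - 1.4638e-6*I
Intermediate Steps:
j = I*√5677 (j = √(-5677) = I*√5677 ≈ 75.346*I)
1/(-7174 + j) = 1/(-7174 + I*√5677)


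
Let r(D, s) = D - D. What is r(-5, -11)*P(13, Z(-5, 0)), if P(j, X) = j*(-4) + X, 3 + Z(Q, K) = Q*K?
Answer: 0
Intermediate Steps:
Z(Q, K) = -3 + K*Q (Z(Q, K) = -3 + Q*K = -3 + K*Q)
r(D, s) = 0
P(j, X) = X - 4*j (P(j, X) = -4*j + X = X - 4*j)
r(-5, -11)*P(13, Z(-5, 0)) = 0*((-3 + 0*(-5)) - 4*13) = 0*((-3 + 0) - 52) = 0*(-3 - 52) = 0*(-55) = 0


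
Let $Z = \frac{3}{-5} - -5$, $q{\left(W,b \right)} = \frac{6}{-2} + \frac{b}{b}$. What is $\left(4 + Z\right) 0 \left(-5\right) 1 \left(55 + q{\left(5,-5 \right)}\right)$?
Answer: $0$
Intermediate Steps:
$q{\left(W,b \right)} = -2$ ($q{\left(W,b \right)} = 6 \left(- \frac{1}{2}\right) + 1 = -3 + 1 = -2$)
$Z = \frac{22}{5}$ ($Z = 3 \left(- \frac{1}{5}\right) + 5 = - \frac{3}{5} + 5 = \frac{22}{5} \approx 4.4$)
$\left(4 + Z\right) 0 \left(-5\right) 1 \left(55 + q{\left(5,-5 \right)}\right) = \left(4 + \frac{22}{5}\right) 0 \left(-5\right) 1 \left(55 - 2\right) = \frac{42 \cdot 0 \cdot 1}{5} \cdot 53 = \frac{42}{5} \cdot 0 \cdot 53 = 0 \cdot 53 = 0$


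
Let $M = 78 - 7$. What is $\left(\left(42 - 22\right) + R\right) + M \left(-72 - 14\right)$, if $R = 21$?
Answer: $-6065$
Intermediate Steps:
$M = 71$ ($M = 78 - 7 = 71$)
$\left(\left(42 - 22\right) + R\right) + M \left(-72 - 14\right) = \left(\left(42 - 22\right) + 21\right) + 71 \left(-72 - 14\right) = \left(20 + 21\right) + 71 \left(-86\right) = 41 - 6106 = -6065$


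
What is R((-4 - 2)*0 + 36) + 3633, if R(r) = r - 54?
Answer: 3615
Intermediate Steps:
R(r) = -54 + r
R((-4 - 2)*0 + 36) + 3633 = (-54 + ((-4 - 2)*0 + 36)) + 3633 = (-54 + (-6*0 + 36)) + 3633 = (-54 + (0 + 36)) + 3633 = (-54 + 36) + 3633 = -18 + 3633 = 3615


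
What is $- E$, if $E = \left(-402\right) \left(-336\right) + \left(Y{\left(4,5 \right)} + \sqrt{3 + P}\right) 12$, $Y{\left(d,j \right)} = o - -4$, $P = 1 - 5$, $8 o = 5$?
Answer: $- \frac{270255}{2} - 12 i \approx -1.3513 \cdot 10^{5} - 12.0 i$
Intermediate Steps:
$o = \frac{5}{8}$ ($o = \frac{1}{8} \cdot 5 = \frac{5}{8} \approx 0.625$)
$P = -4$ ($P = 1 - 5 = -4$)
$Y{\left(d,j \right)} = \frac{37}{8}$ ($Y{\left(d,j \right)} = \frac{5}{8} - -4 = \frac{5}{8} + 4 = \frac{37}{8}$)
$E = \frac{270255}{2} + 12 i$ ($E = \left(-402\right) \left(-336\right) + \left(\frac{37}{8} + \sqrt{3 - 4}\right) 12 = 135072 + \left(\frac{37}{8} + \sqrt{-1}\right) 12 = 135072 + \left(\frac{37}{8} + i\right) 12 = 135072 + \left(\frac{111}{2} + 12 i\right) = \frac{270255}{2} + 12 i \approx 1.3513 \cdot 10^{5} + 12.0 i$)
$- E = - (\frac{270255}{2} + 12 i) = - \frac{270255}{2} - 12 i$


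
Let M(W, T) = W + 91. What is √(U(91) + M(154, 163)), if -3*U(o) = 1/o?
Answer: 2*√4564833/273 ≈ 15.652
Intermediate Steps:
U(o) = -1/(3*o)
M(W, T) = 91 + W
√(U(91) + M(154, 163)) = √(-⅓/91 + (91 + 154)) = √(-⅓*1/91 + 245) = √(-1/273 + 245) = √(66884/273) = 2*√4564833/273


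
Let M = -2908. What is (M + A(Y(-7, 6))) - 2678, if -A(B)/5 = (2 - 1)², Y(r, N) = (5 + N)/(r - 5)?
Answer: -5591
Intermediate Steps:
Y(r, N) = (5 + N)/(-5 + r)
A(B) = -5 (A(B) = -5*(2 - 1)² = -5*1² = -5*1 = -5)
(M + A(Y(-7, 6))) - 2678 = (-2908 - 5) - 2678 = -2913 - 2678 = -5591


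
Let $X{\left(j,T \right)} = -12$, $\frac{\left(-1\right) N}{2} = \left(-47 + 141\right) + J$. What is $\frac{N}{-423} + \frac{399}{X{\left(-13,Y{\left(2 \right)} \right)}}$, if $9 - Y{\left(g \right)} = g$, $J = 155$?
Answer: $- \frac{18089}{564} \approx -32.073$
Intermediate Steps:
$Y{\left(g \right)} = 9 - g$
$N = -498$ ($N = - 2 \left(\left(-47 + 141\right) + 155\right) = - 2 \left(94 + 155\right) = \left(-2\right) 249 = -498$)
$\frac{N}{-423} + \frac{399}{X{\left(-13,Y{\left(2 \right)} \right)}} = - \frac{498}{-423} + \frac{399}{-12} = \left(-498\right) \left(- \frac{1}{423}\right) + 399 \left(- \frac{1}{12}\right) = \frac{166}{141} - \frac{133}{4} = - \frac{18089}{564}$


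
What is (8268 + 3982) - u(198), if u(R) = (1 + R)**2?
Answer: -27351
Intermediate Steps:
(8268 + 3982) - u(198) = (8268 + 3982) - (1 + 198)**2 = 12250 - 1*199**2 = 12250 - 1*39601 = 12250 - 39601 = -27351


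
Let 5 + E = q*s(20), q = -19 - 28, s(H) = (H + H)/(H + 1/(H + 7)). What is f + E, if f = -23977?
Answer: -13025022/541 ≈ -24076.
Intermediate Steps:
s(H) = 2*H/(H + 1/(7 + H)) (s(H) = (2*H)/(H + 1/(7 + H)) = 2*H/(H + 1/(7 + H)))
q = -47
E = -53465/541 (E = -5 - 94*20*(7 + 20)/(1 + 20² + 7*20) = -5 - 94*20*27/(1 + 400 + 140) = -5 - 94*20*27/541 = -5 - 47*1080/541 = -5 - 50760/541 = -53465/541 ≈ -98.826)
f + E = -23977 - 53465/541 = -13025022/541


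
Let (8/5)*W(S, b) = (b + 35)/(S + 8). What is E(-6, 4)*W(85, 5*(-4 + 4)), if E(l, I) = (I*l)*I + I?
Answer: -4025/186 ≈ -21.640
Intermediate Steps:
E(l, I) = I + l*I² (E(l, I) = l*I² + I = I + l*I²)
W(S, b) = 5*(35 + b)/(8*(8 + S)) (W(S, b) = 5*((b + 35)/(S + 8))/8 = 5*((35 + b)/(8 + S))/8 = 5*(35 + b)/(8*(8 + S)))
E(-6, 4)*W(85, 5*(-4 + 4)) = (4*(1 + 4*(-6)))*(5*(35 + 5*(-4 + 4))/(8*(8 + 85))) = (4*(1 - 24))*((5/8)*(35 + 5*0)/93) = (4*(-23))*((5/8)*(1/93)*(35 + 0)) = -115*35/(2*93) = -92*175/744 = -4025/186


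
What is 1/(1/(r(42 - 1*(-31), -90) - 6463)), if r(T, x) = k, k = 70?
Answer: -6393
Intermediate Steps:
r(T, x) = 70
1/(1/(r(42 - 1*(-31), -90) - 6463)) = 1/(1/(70 - 6463)) = 1/(1/(-6393)) = 1/(-1/6393) = -6393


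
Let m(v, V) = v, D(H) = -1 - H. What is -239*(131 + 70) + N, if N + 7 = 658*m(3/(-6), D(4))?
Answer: -48375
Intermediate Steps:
N = -336 (N = -7 + 658*(3/(-6)) = -7 + 658*(3*(-⅙)) = -7 + 658*(-½) = -7 - 329 = -336)
-239*(131 + 70) + N = -239*(131 + 70) - 336 = -239*201 - 336 = -48039 - 336 = -48375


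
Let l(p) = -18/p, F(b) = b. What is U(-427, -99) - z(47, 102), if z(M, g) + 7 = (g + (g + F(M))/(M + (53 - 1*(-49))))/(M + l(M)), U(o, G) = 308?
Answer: 685324/2191 ≈ 312.79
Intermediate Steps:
z(M, g) = -7 + (g + (M + g)/(102 + M))/(M - 18/M) (z(M, g) = -7 + (g + (g + M)/(M + (53 - 1*(-49))))/(M - 18/M) = -7 + (g + (M + g)/(M + (53 + 49)))/(M - 18/M) = -7 + (g + (M + g)/(M + 102))/(M - 18/M) = -7 + (g + (M + g)/(102 + M))/(M - 18/M))
U(-427, -99) - z(47, 102) = 308 - (12852 - 1*47*(-126 - 103*102 + 7*47² + 713*47 - 1*47*102))/(-1836 + 47*(-18 + 47² + 102*47)) = 308 - (12852 - 1*47*(-126 - 10506 + 7*2209 + 33511 - 4794))/(-1836 + 47*(-18 + 2209 + 4794)) = 308 - (12852 - 1*47*(-126 - 10506 + 15463 + 33511 - 4794))/(-1836 + 47*6985) = 308 - (12852 - 1*47*33548)/(-1836 + 328295) = 308 - (12852 - 1576756)/326459 = 308 - (-1563904)/326459 = 308 - 1*(-10496/2191) = 308 + 10496/2191 = 685324/2191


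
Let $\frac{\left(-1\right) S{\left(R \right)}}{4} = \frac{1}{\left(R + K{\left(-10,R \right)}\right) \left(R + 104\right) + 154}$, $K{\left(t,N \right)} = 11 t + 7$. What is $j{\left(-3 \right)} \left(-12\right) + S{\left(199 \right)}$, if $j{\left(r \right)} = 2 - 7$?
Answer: $\frac{877258}{14621} \approx 60.0$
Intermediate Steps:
$K{\left(t,N \right)} = 7 + 11 t$
$S{\left(R \right)} = - \frac{4}{154 + \left(-103 + R\right) \left(104 + R\right)}$ ($S{\left(R \right)} = - \frac{4}{\left(R + \left(7 + 11 \left(-10\right)\right)\right) \left(R + 104\right) + 154} = - \frac{4}{\left(R + \left(7 - 110\right)\right) \left(104 + R\right) + 154} = - \frac{4}{\left(R - 103\right) \left(104 + R\right) + 154} = - \frac{4}{\left(-103 + R\right) \left(104 + R\right) + 154} = - \frac{4}{154 + \left(-103 + R\right) \left(104 + R\right)}$)
$j{\left(r \right)} = -5$
$j{\left(-3 \right)} \left(-12\right) + S{\left(199 \right)} = \left(-5\right) \left(-12\right) - \frac{4}{-10558 + 199 + 199^{2}} = 60 - \frac{4}{-10558 + 199 + 39601} = 60 - \frac{4}{29242} = 60 - \frac{2}{14621} = \frac{877258}{14621}$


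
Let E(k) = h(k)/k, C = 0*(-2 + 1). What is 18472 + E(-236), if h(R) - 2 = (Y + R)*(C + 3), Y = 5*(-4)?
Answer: 2180079/118 ≈ 18475.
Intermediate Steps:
C = 0 (C = 0*(-1) = 0)
Y = -20
h(R) = -58 + 3*R (h(R) = 2 + (-20 + R)*(0 + 3) = 2 + (-20 + R)*3 = 2 + (-60 + 3*R) = -58 + 3*R)
E(k) = (-58 + 3*k)/k
18472 + E(-236) = 18472 + (3 - 58/(-236)) = 18472 + (3 - 58*(-1/236)) = 18472 + (3 + 29/118) = 18472 + 383/118 = 2180079/118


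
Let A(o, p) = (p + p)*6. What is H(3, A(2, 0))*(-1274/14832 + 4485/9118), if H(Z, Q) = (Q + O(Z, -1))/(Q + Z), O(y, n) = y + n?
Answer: 13726297/50714316 ≈ 0.27066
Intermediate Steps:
O(y, n) = n + y
A(o, p) = 12*p (A(o, p) = (2*p)*6 = 12*p)
H(Z, Q) = (-1 + Q + Z)/(Q + Z) (H(Z, Q) = (Q + (-1 + Z))/(Q + Z) = (-1 + Q + Z)/(Q + Z))
H(3, A(2, 0))*(-1274/14832 + 4485/9118) = ((-1 + 12*0 + 3)/(12*0 + 3))*(-1274/14832 + 4485/9118) = ((-1 + 0 + 3)/(0 + 3))*(-1274*1/14832 + 4485*(1/9118)) = (2/3)*(-637/7416 + 4485/9118) = ((⅓)*2)*(13726297/33809544) = (⅔)*(13726297/33809544) = 13726297/50714316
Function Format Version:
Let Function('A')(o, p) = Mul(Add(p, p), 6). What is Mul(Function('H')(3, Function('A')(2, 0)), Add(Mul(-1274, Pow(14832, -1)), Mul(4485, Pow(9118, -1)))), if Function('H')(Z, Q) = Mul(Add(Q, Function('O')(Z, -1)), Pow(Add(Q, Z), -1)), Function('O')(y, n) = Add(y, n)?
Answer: Rational(13726297, 50714316) ≈ 0.27066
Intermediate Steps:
Function('O')(y, n) = Add(n, y)
Function('A')(o, p) = Mul(12, p) (Function('A')(o, p) = Mul(Mul(2, p), 6) = Mul(12, p))
Function('H')(Z, Q) = Mul(Pow(Add(Q, Z), -1), Add(-1, Q, Z)) (Function('H')(Z, Q) = Mul(Add(Q, Add(-1, Z)), Pow(Add(Q, Z), -1)) = Mul(Add(-1, Q, Z), Pow(Add(Q, Z), -1)) = Mul(Pow(Add(Q, Z), -1), Add(-1, Q, Z)))
Mul(Function('H')(3, Function('A')(2, 0)), Add(Mul(-1274, Pow(14832, -1)), Mul(4485, Pow(9118, -1)))) = Mul(Mul(Pow(Add(Mul(12, 0), 3), -1), Add(-1, Mul(12, 0), 3)), Add(Mul(-1274, Pow(14832, -1)), Mul(4485, Pow(9118, -1)))) = Mul(Mul(Pow(Add(0, 3), -1), Add(-1, 0, 3)), Add(Mul(-1274, Rational(1, 14832)), Mul(4485, Rational(1, 9118)))) = Mul(Mul(Pow(3, -1), 2), Add(Rational(-637, 7416), Rational(4485, 9118))) = Mul(Mul(Rational(1, 3), 2), Rational(13726297, 33809544)) = Mul(Rational(2, 3), Rational(13726297, 33809544)) = Rational(13726297, 50714316)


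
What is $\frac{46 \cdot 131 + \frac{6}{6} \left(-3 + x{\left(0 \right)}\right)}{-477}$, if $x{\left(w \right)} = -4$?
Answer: $- \frac{6019}{477} \approx -12.618$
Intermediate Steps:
$\frac{46 \cdot 131 + \frac{6}{6} \left(-3 + x{\left(0 \right)}\right)}{-477} = \frac{46 \cdot 131 + \frac{6}{6} \left(-3 - 4\right)}{-477} = \left(6026 + 6 \cdot \frac{1}{6} \left(-7\right)\right) \left(- \frac{1}{477}\right) = \left(6026 + 1 \left(-7\right)\right) \left(- \frac{1}{477}\right) = \left(6026 - 7\right) \left(- \frac{1}{477}\right) = 6019 \left(- \frac{1}{477}\right) = - \frac{6019}{477}$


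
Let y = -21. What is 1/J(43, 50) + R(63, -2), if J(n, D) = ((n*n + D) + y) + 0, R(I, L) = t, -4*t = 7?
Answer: -6571/3756 ≈ -1.7495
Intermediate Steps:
t = -7/4 (t = -1/4*7 = -7/4 ≈ -1.7500)
R(I, L) = -7/4
J(n, D) = -21 + D + n**2 (J(n, D) = ((n*n + D) - 21) + 0 = ((n**2 + D) - 21) + 0 = ((D + n**2) - 21) + 0 = (-21 + D + n**2) + 0 = -21 + D + n**2)
1/J(43, 50) + R(63, -2) = 1/(-21 + 50 + 43**2) - 7/4 = 1/(-21 + 50 + 1849) - 7/4 = 1/1878 - 7/4 = -6571/3756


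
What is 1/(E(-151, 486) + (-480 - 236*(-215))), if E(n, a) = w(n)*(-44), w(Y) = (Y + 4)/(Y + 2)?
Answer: 149/7482272 ≈ 1.9914e-5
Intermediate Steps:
w(Y) = (4 + Y)/(2 + Y)
E(n, a) = -44*(4 + n)/(2 + n) (E(n, a) = ((4 + n)/(2 + n))*(-44) = -44*(4 + n)/(2 + n))
1/(E(-151, 486) + (-480 - 236*(-215))) = 1/(44*(-4 - 1*(-151))/(2 - 151) + (-480 - 236*(-215))) = 1/(44*(-4 + 151)/(-149) + (-480 + 50740)) = 1/(44*(-1/149)*147 + 50260) = 1/(-6468/149 + 50260) = 1/(7482272/149) = 149/7482272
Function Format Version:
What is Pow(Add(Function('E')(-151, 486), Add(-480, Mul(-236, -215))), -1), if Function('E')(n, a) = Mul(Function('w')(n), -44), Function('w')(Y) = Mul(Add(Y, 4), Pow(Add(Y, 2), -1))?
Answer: Rational(149, 7482272) ≈ 1.9914e-5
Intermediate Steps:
Function('w')(Y) = Mul(Pow(Add(2, Y), -1), Add(4, Y)) (Function('w')(Y) = Mul(Add(4, Y), Pow(Add(2, Y), -1)) = Mul(Pow(Add(2, Y), -1), Add(4, Y)))
Function('E')(n, a) = Mul(-44, Pow(Add(2, n), -1), Add(4, n)) (Function('E')(n, a) = Mul(Mul(Pow(Add(2, n), -1), Add(4, n)), -44) = Mul(-44, Pow(Add(2, n), -1), Add(4, n)))
Pow(Add(Function('E')(-151, 486), Add(-480, Mul(-236, -215))), -1) = Pow(Add(Mul(44, Pow(Add(2, -151), -1), Add(-4, Mul(-1, -151))), Add(-480, Mul(-236, -215))), -1) = Pow(Add(Mul(44, Pow(-149, -1), Add(-4, 151)), Add(-480, 50740)), -1) = Pow(Add(Mul(44, Rational(-1, 149), 147), 50260), -1) = Pow(Add(Rational(-6468, 149), 50260), -1) = Pow(Rational(7482272, 149), -1) = Rational(149, 7482272)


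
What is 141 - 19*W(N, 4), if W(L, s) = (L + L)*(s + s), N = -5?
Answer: 1661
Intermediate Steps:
W(L, s) = 4*L*s (W(L, s) = (2*L)*(2*s) = 4*L*s)
141 - 19*W(N, 4) = 141 - 76*(-5)*4 = 141 - 19*(-80) = 141 + 1520 = 1661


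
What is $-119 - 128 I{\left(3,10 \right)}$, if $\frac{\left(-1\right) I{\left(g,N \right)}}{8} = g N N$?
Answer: $307081$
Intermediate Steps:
$I{\left(g,N \right)} = - 8 g N^{2}$ ($I{\left(g,N \right)} = - 8 g N N = - 8 N g N = - 8 g N^{2}$)
$-119 - 128 I{\left(3,10 \right)} = -119 - 128 \left(\left(-8\right) 3 \cdot 10^{2}\right) = -119 - 128 \left(\left(-8\right) 3 \cdot 100\right) = -119 - -307200 = -119 + 307200 = 307081$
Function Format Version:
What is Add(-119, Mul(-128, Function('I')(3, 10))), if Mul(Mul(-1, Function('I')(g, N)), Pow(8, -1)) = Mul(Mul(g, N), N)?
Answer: 307081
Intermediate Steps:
Function('I')(g, N) = Mul(-8, g, Pow(N, 2)) (Function('I')(g, N) = Mul(-8, Mul(Mul(g, N), N)) = Mul(-8, Mul(Mul(N, g), N)) = Mul(-8, Mul(g, Pow(N, 2))) = Mul(-8, g, Pow(N, 2)))
Add(-119, Mul(-128, Function('I')(3, 10))) = Add(-119, Mul(-128, Mul(-8, 3, Pow(10, 2)))) = Add(-119, Mul(-128, Mul(-8, 3, 100))) = Add(-119, Mul(-128, -2400)) = Add(-119, 307200) = 307081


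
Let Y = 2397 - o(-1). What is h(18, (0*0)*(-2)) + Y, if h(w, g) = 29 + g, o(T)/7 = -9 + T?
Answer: 2496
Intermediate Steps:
o(T) = -63 + 7*T (o(T) = 7*(-9 + T) = -63 + 7*T)
Y = 2467 (Y = 2397 - (-63 + 7*(-1)) = 2397 - (-63 - 7) = 2397 - 1*(-70) = 2397 + 70 = 2467)
h(18, (0*0)*(-2)) + Y = (29 + (0*0)*(-2)) + 2467 = (29 + 0*(-2)) + 2467 = (29 + 0) + 2467 = 29 + 2467 = 2496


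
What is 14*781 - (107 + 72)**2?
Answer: -21107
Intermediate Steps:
14*781 - (107 + 72)**2 = 10934 - 1*179**2 = 10934 - 1*32041 = 10934 - 32041 = -21107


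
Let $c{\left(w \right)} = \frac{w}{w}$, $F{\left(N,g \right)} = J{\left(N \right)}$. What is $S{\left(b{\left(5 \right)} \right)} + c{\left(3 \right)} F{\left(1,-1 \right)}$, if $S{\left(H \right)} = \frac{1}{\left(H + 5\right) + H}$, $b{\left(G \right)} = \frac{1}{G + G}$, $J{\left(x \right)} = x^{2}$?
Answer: $\frac{31}{26} \approx 1.1923$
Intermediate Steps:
$F{\left(N,g \right)} = N^{2}$
$c{\left(w \right)} = 1$
$b{\left(G \right)} = \frac{1}{2 G}$
$S{\left(H \right)} = \frac{1}{5 + 2 H}$ ($S{\left(H \right)} = \frac{1}{\left(5 + H\right) + H} = \frac{1}{5 + 2 H}$)
$S{\left(b{\left(5 \right)} \right)} + c{\left(3 \right)} F{\left(1,-1 \right)} = \frac{1}{5 + 2 \frac{1}{2 \cdot 5}} + 1 \cdot 1^{2} = \frac{1}{5 + 2 \cdot \frac{1}{2} \cdot \frac{1}{5}} + 1 \cdot 1 = \frac{1}{5 + 2 \cdot \frac{1}{10}} + 1 = \frac{1}{5 + \frac{1}{5}} + 1 = \frac{1}{\frac{26}{5}} + 1 = \frac{5}{26} + 1 = \frac{31}{26}$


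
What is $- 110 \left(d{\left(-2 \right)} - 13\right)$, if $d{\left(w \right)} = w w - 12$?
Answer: $2310$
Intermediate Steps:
$d{\left(w \right)} = -12 + w^{2}$ ($d{\left(w \right)} = w^{2} - 12 = -12 + w^{2}$)
$- 110 \left(d{\left(-2 \right)} - 13\right) = - 110 \left(\left(-12 + \left(-2\right)^{2}\right) - 13\right) = - 110 \left(\left(-12 + 4\right) - 13\right) = - 110 \left(-8 - 13\right) = \left(-110\right) \left(-21\right) = 2310$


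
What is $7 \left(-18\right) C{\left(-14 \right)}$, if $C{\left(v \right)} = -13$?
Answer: $1638$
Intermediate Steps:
$7 \left(-18\right) C{\left(-14 \right)} = 7 \left(-18\right) \left(-13\right) = \left(-126\right) \left(-13\right) = 1638$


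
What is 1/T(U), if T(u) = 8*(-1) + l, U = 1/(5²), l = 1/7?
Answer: -7/55 ≈ -0.12727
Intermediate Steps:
l = ⅐ ≈ 0.14286
U = 1/25 ≈ 0.040000
T(u) = -55/7 (T(u) = 8*(-1) + ⅐ = -8 + ⅐ = -55/7)
1/T(U) = 1/(-55/7) = -7/55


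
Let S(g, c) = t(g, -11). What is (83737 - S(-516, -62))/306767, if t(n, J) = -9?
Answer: 83746/306767 ≈ 0.27300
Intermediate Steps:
S(g, c) = -9
(83737 - S(-516, -62))/306767 = (83737 - 1*(-9))/306767 = (83737 + 9)*(1/306767) = 83746*(1/306767) = 83746/306767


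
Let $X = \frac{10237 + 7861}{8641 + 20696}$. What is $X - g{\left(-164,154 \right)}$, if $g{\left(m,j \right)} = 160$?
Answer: $- \frac{4675822}{29337} \approx -159.38$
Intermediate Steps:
$X = \frac{18098}{29337} \approx 0.6169$
$X - g{\left(-164,154 \right)} = \frac{18098}{29337} - 160 = - \frac{4675822}{29337}$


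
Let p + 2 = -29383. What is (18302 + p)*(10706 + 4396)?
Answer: -167375466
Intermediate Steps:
p = -29385 (p = -2 - 29383 = -29385)
(18302 + p)*(10706 + 4396) = (18302 - 29385)*(10706 + 4396) = -11083*15102 = -167375466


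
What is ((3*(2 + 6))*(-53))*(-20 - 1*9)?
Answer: 36888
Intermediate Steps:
((3*(2 + 6))*(-53))*(-20 - 1*9) = ((3*8)*(-53))*(-20 - 9) = (24*(-53))*(-29) = -1272*(-29) = 36888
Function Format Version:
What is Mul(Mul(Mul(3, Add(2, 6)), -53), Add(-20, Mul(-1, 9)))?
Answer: 36888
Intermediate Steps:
Mul(Mul(Mul(3, Add(2, 6)), -53), Add(-20, Mul(-1, 9))) = Mul(Mul(Mul(3, 8), -53), Add(-20, -9)) = Mul(Mul(24, -53), -29) = Mul(-1272, -29) = 36888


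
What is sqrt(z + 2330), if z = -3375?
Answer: I*sqrt(1045) ≈ 32.326*I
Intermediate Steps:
sqrt(z + 2330) = sqrt(-3375 + 2330) = sqrt(-1045) = I*sqrt(1045)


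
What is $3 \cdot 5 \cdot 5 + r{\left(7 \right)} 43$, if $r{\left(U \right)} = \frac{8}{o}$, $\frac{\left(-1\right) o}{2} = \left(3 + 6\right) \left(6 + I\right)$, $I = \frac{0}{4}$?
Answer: $\frac{1939}{27} \approx 71.815$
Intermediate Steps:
$I = 0$ ($I = 0 \cdot \frac{1}{4} = 0$)
$o = -108$ ($o = - 2 \left(3 + 6\right) \left(6 + 0\right) = - 2 \cdot 9 \cdot 6 = \left(-2\right) 54 = -108$)
$r{\left(U \right)} = - \frac{2}{27}$ ($r{\left(U \right)} = \frac{8}{-108} = 8 \left(- \frac{1}{108}\right) = - \frac{2}{27}$)
$3 \cdot 5 \cdot 5 + r{\left(7 \right)} 43 = 3 \cdot 5 \cdot 5 - \frac{86}{27} = 15 \cdot 5 - \frac{86}{27} = 75 - \frac{86}{27} = \frac{1939}{27}$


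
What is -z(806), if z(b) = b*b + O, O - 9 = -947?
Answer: -648698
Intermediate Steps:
O = -938 (O = 9 - 947 = -938)
z(b) = -938 + b**2 (z(b) = b*b - 938 = b**2 - 938 = -938 + b**2)
-z(806) = -(-938 + 806**2) = -(-938 + 649636) = -1*648698 = -648698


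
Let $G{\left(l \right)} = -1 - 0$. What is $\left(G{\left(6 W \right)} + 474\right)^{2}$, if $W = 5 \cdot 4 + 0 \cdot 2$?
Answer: $223729$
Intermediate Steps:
$W = 20$ ($W = 20 + 0 = 20$)
$G{\left(l \right)} = -1$ ($G{\left(l \right)} = -1 + 0 = -1$)
$\left(G{\left(6 W \right)} + 474\right)^{2} = \left(-1 + 474\right)^{2} = 473^{2} = 223729$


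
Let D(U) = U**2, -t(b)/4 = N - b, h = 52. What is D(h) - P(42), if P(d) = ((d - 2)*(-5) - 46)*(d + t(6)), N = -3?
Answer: 21892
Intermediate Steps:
t(b) = 12 + 4*b (t(b) = -4*(-3 - b) = 12 + 4*b)
P(d) = (-36 - 5*d)*(36 + d) (P(d) = ((d - 2)*(-5) - 46)*(d + (12 + 4*6)) = ((-2 + d)*(-5) - 46)*(d + (12 + 24)) = ((10 - 5*d) - 46)*(d + 36) = (-36 - 5*d)*(36 + d))
D(h) - P(42) = 52**2 - (-1296 - 216*42 - 5*42**2) = 2704 - (-1296 - 9072 - 5*1764) = 2704 - (-1296 - 9072 - 8820) = 2704 - 1*(-19188) = 2704 + 19188 = 21892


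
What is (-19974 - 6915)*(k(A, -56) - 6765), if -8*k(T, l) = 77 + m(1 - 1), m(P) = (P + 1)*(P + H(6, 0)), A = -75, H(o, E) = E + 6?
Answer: 1457464467/8 ≈ 1.8218e+8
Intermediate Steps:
H(o, E) = 6 + E
m(P) = (1 + P)*(6 + P) (m(P) = (P + 1)*(P + (6 + 0)) = (1 + P)*(P + 6) = (1 + P)*(6 + P))
k(T, l) = -83/8 (k(T, l) = -(77 + (6 + (1 - 1)² + 7*(1 - 1)))/8 = -(77 + (6 + 0² + 7*0))/8 = -(77 + (6 + 0 + 0))/8 = -(77 + 6)/8 = -⅛*83 = -83/8)
(-19974 - 6915)*(k(A, -56) - 6765) = (-19974 - 6915)*(-83/8 - 6765) = -26889*(-54203/8) = 1457464467/8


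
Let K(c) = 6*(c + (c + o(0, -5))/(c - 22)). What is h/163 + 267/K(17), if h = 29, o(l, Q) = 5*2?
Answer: 75899/18908 ≈ 4.0141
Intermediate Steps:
o(l, Q) = 10
K(c) = 6*c + 6*(10 + c)/(-22 + c) (K(c) = 6*(c + (c + 10)/(c - 22)) = 6*(c + (10 + c)/(-22 + c)) = 6*c + 6*(10 + c)/(-22 + c))
h/163 + 267/K(17) = 29/163 + 267/((6*(10 + 17² - 21*17)/(-22 + 17))) = 29*(1/163) + 267/((6*(10 + 289 - 357)/(-5))) = 29/163 + 267/((6*(-⅕)*(-58))) = 29/163 + 267/(348/5) = 29/163 + 267*(5/348) = 29/163 + 445/116 = 75899/18908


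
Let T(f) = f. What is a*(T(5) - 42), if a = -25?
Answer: 925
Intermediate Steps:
a*(T(5) - 42) = -25*(5 - 42) = -25*(-37) = 925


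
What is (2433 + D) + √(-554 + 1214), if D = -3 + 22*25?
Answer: 2980 + 2*√165 ≈ 3005.7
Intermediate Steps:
D = 547 (D = -3 + 550 = 547)
(2433 + D) + √(-554 + 1214) = (2433 + 547) + √(-554 + 1214) = 2980 + √660 = 2980 + 2*√165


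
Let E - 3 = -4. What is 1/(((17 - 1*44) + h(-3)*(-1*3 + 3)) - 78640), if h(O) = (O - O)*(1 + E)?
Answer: -1/78667 ≈ -1.2712e-5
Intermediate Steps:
E = -1 (E = 3 - 4 = -1)
h(O) = 0 (h(O) = (O - O)*(1 - 1) = 0*0 = 0)
1/(((17 - 1*44) + h(-3)*(-1*3 + 3)) - 78640) = 1/(((17 - 1*44) + 0*(-1*3 + 3)) - 78640) = 1/(((17 - 44) + 0*(-3 + 3)) - 78640) = 1/((-27 + 0*0) - 78640) = 1/((-27 + 0) - 78640) = 1/(-27 - 78640) = 1/(-78667) = -1/78667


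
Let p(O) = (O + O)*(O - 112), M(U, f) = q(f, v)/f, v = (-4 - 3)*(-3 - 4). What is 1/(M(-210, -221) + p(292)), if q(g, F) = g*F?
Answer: 1/105169 ≈ 9.5085e-6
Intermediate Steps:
v = 49 (v = -7*(-7) = 49)
q(g, F) = F*g
M(U, f) = 49 (M(U, f) = (49*f)/f = 49)
p(O) = 2*O*(-112 + O) (p(O) = (2*O)*(-112 + O) = 2*O*(-112 + O))
1/(M(-210, -221) + p(292)) = 1/(49 + 2*292*(-112 + 292)) = 1/(49 + 2*292*180) = 1/(49 + 105120) = 1/105169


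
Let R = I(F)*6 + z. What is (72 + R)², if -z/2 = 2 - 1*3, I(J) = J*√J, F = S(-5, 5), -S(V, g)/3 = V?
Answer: 126976 + 13320*√15 ≈ 1.7856e+5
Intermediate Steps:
S(V, g) = -3*V
F = 15 (F = -3*(-5) = 15)
I(J) = J^(3/2)
z = 2 (z = -2*(2 - 1*3) = -2*(2 - 3) = -2*(-1) = 2)
R = 2 + 90*√15 (R = 15^(3/2)*6 + 2 = (15*√15)*6 + 2 = 90*√15 + 2 = 2 + 90*√15 ≈ 350.57)
(72 + R)² = (72 + (2 + 90*√15))² = (74 + 90*√15)²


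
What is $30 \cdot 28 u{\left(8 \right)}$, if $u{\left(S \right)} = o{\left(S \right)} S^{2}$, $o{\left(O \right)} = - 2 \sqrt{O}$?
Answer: $- 215040 \sqrt{2} \approx -3.0411 \cdot 10^{5}$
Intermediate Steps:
$u{\left(S \right)} = - 2 S^{\frac{5}{2}}$ ($u{\left(S \right)} = - 2 \sqrt{S} S^{2} = - 2 S^{\frac{5}{2}}$)
$30 \cdot 28 u{\left(8 \right)} = 30 \cdot 28 \left(- 2 \cdot 8^{\frac{5}{2}}\right) = 840 \left(- 2 \cdot 128 \sqrt{2}\right) = 840 \left(- 256 \sqrt{2}\right) = - 215040 \sqrt{2}$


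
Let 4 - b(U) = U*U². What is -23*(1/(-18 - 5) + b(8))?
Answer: 11685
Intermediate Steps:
b(U) = 4 - U³ (b(U) = 4 - U*U² = 4 - U³)
-23*(1/(-18 - 5) + b(8)) = -23*(1/(-18 - 5) + (4 - 1*8³)) = -23*(1/(-23) + (4 - 1*512)) = -23*(-1/23 + (4 - 512)) = -23*(-1/23 - 508) = -23*(-11685/23) = 11685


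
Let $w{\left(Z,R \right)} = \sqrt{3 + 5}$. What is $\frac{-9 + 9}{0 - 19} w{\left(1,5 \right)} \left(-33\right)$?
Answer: $0$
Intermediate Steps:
$w{\left(Z,R \right)} = 2 \sqrt{2}$ ($w{\left(Z,R \right)} = \sqrt{8} = 2 \sqrt{2}$)
$\frac{-9 + 9}{0 - 19} w{\left(1,5 \right)} \left(-33\right) = \frac{-9 + 9}{0 - 19} \cdot 2 \sqrt{2} \left(-33\right) = \frac{0}{-19} \cdot 2 \sqrt{2} \left(-33\right) = 0 \left(- \frac{1}{19}\right) 2 \sqrt{2} \left(-33\right) = 0 \cdot 2 \sqrt{2} \left(-33\right) = 0 \left(-33\right) = 0$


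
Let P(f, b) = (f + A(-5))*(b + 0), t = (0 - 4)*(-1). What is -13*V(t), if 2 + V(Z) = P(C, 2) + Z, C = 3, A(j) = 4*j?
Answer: 416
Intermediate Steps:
t = 4 (t = -4*(-1) = 4)
P(f, b) = b*(-20 + f) (P(f, b) = (f + 4*(-5))*(b + 0) = (f - 20)*b = (-20 + f)*b = b*(-20 + f))
V(Z) = -36 + Z (V(Z) = -2 + (2*(-20 + 3) + Z) = -2 + (2*(-17) + Z) = -2 + (-34 + Z) = -36 + Z)
-13*V(t) = -13*(-36 + 4) = -13*(-32) = 416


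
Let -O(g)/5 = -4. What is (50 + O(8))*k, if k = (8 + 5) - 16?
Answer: -210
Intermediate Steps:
k = -3 (k = 13 - 16 = -3)
O(g) = 20 (O(g) = -5*(-4) = 20)
(50 + O(8))*k = (50 + 20)*(-3) = 70*(-3) = -210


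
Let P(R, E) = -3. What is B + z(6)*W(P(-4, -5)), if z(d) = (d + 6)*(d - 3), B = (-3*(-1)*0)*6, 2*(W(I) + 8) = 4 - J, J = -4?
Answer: -144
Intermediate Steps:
W(I) = -4 (W(I) = -8 + (4 - 1*(-4))/2 = -8 + (4 + 4)/2 = -8 + (½)*8 = -8 + 4 = -4)
B = 0 (B = (3*0)*6 = 0*6 = 0)
z(d) = (-3 + d)*(6 + d) (z(d) = (6 + d)*(-3 + d) = (-3 + d)*(6 + d))
B + z(6)*W(P(-4, -5)) = 0 + (-18 + 6² + 3*6)*(-4) = 0 + (-18 + 36 + 18)*(-4) = 0 + 36*(-4) = 0 - 144 = -144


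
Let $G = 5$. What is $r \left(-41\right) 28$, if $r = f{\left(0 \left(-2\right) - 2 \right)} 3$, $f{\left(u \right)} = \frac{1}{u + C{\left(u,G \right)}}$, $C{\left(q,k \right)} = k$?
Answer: $-1148$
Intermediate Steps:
$f{\left(u \right)} = \frac{1}{5 + u}$ ($f{\left(u \right)} = \frac{1}{u + 5} = \frac{1}{5 + u}$)
$r = 1$ ($r = \frac{1}{5 + \left(0 \left(-2\right) - 2\right)} 3 = \frac{1}{5 + \left(0 - 2\right)} 3 = \frac{1}{5 - 2} \cdot 3 = \frac{1}{3} \cdot 3 = 1$)
$r \left(-41\right) 28 = 1 \left(-41\right) 28 = \left(-41\right) 28 = -1148$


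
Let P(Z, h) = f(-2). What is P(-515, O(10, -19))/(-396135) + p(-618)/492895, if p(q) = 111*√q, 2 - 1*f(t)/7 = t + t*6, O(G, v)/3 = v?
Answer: -112/396135 + 111*I*√618/492895 ≈ -0.00028273 + 0.0055984*I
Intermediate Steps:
O(G, v) = 3*v
f(t) = 14 - 49*t (f(t) = 14 - 7*(t + t*6) = 14 - 7*(t + 6*t) = 14 - 49*t)
P(Z, h) = 112 (P(Z, h) = 14 - 49*(-2) = 14 + 98 = 112)
P(-515, O(10, -19))/(-396135) + p(-618)/492895 = 112/(-396135) + (111*√(-618))/492895 = 112*(-1/396135) + (111*(I*√618))*(1/492895) = -112/396135 + (111*I*√618)*(1/492895) = -112/396135 + 111*I*√618/492895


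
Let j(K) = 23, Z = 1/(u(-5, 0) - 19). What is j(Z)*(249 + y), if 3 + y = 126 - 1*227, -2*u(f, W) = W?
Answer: 3335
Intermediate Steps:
u(f, W) = -W/2
y = -104 (y = -3 + (126 - 1*227) = -3 + (126 - 227) = -3 - 101 = -104)
Z = -1/19 (Z = 1/(-½*0 - 19) = 1/(0 - 19) = 1/(-19) = -1/19 ≈ -0.052632)
j(Z)*(249 + y) = 23*(249 - 104) = 23*145 = 3335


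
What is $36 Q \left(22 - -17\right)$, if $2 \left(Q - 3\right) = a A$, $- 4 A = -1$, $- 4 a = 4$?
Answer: $\frac{8073}{2} \approx 4036.5$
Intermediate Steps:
$a = -1$ ($a = \left(- \frac{1}{4}\right) 4 = -1$)
$A = \frac{1}{4}$ ($A = \left(- \frac{1}{4}\right) \left(-1\right) = \frac{1}{4} \approx 0.25$)
$Q = \frac{23}{8}$ ($Q = 3 + \frac{\left(-1\right) \frac{1}{4}}{2} = 3 + \frac{1}{2} \left(- \frac{1}{4}\right) = 3 - \frac{1}{8} = \frac{23}{8} \approx 2.875$)
$36 Q \left(22 - -17\right) = 36 \cdot \frac{23}{8} \left(22 - -17\right) = \frac{207 \left(22 + 17\right)}{2} = \frac{207}{2} \cdot 39 = \frac{8073}{2}$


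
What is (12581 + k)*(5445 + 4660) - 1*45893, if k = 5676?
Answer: 184441092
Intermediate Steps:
(12581 + k)*(5445 + 4660) - 1*45893 = (12581 + 5676)*(5445 + 4660) - 1*45893 = 18257*10105 - 45893 = 184486985 - 45893 = 184441092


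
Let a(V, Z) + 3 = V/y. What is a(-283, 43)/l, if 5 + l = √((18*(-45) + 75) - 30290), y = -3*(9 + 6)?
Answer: -74/139725 - 74*I*√1241/139725 ≈ -0.00052961 - 0.018657*I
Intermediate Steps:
y = -45 (y = -3*15 = -45)
a(V, Z) = -3 - V/45 (a(V, Z) = -3 + V/(-45) = -3 + V*(-1/45) = -3 - V/45)
l = -5 + 5*I*√1241 (l = -5 + √((18*(-45) + 75) - 30290) = -5 + √((-810 + 75) - 30290) = -5 + √(-735 - 30290) = -5 + √(-31025) = -5 + 5*I*√1241 ≈ -5.0 + 176.14*I)
a(-283, 43)/l = (-3 - 1/45*(-283))/(-5 + 5*I*√1241) = (-3 + 283/45)/(-5 + 5*I*√1241) = 148/(45*(-5 + 5*I*√1241))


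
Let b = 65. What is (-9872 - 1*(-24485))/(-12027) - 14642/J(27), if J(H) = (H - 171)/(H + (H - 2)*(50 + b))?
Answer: 42586513583/144324 ≈ 2.9508e+5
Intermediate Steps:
J(H) = (-171 + H)/(-230 + 116*H) (J(H) = (H - 171)/(H + (H - 2)*(50 + 65)) = (-171 + H)/(H + (-2 + H)*115) = (-171 + H)/(H + (-230 + 115*H)) = (-171 + H)/(-230 + 116*H))
(-9872 - 1*(-24485))/(-12027) - 14642/J(27) = (-9872 - 1*(-24485))/(-12027) - 14642*2*(-115 + 58*27)/(-171 + 27) = (-9872 + 24485)*(-1/12027) - 14642/((1/2)*(-144)/(-115 + 1566)) = 14613*(-1/12027) - 14642/((1/2)*(-144)/1451) = -4871/4009 - 14642/((1/2)*(1/1451)*(-144)) = -4871/4009 - 14642/(-72/1451) = -4871/4009 - 14642*(-1451/72) = -4871/4009 + 10622771/36 = 42586513583/144324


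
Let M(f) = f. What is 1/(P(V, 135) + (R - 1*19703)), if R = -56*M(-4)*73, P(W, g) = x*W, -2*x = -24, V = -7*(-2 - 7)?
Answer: -1/2595 ≈ -0.00038536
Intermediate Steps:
V = 63 (V = -7*(-9) = 63)
x = 12 (x = -1/2*(-24) = 12)
P(W, g) = 12*W
R = 16352 (R = -56*(-4)*73 = 224*73 = 16352)
1/(P(V, 135) + (R - 1*19703)) = 1/(12*63 + (16352 - 1*19703)) = 1/(756 + (16352 - 19703)) = 1/(756 - 3351) = 1/(-2595) = -1/2595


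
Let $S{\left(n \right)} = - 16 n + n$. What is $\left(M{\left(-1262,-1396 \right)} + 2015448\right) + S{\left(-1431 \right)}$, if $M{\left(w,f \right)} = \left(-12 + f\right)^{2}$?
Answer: $4019377$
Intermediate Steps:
$S{\left(n \right)} = - 15 n$
$\left(M{\left(-1262,-1396 \right)} + 2015448\right) + S{\left(-1431 \right)} = \left(\left(-12 - 1396\right)^{2} + 2015448\right) - -21465 = \left(\left(-1408\right)^{2} + 2015448\right) + 21465 = \left(1982464 + 2015448\right) + 21465 = 3997912 + 21465 = 4019377$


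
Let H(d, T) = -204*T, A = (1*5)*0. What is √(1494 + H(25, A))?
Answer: 3*√166 ≈ 38.652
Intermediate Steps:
A = 0 (A = 5*0 = 0)
√(1494 + H(25, A)) = √(1494 - 204*0) = √(1494 + 0) = √1494 = 3*√166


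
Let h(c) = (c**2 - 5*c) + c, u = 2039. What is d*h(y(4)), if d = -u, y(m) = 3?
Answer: 6117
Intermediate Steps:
h(c) = c**2 - 4*c
d = -2039 (d = -1*2039 = -2039)
d*h(y(4)) = -6117*(-4 + 3) = -6117*(-1) = -2039*(-3) = 6117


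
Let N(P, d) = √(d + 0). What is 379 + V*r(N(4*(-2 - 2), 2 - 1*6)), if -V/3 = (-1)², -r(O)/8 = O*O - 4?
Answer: 187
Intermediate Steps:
N(P, d) = √d
r(O) = 32 - 8*O² (r(O) = -8*(O*O - 4) = -8*(O² - 4) = -8*(-4 + O²) = 32 - 8*O²)
V = -3 (V = -3*(-1)² = -3*1 = -3)
379 + V*r(N(4*(-2 - 2), 2 - 1*6)) = 379 - 3*(32 - 8*(√(2 - 1*6))²) = 379 - 3*(32 - 8*(√(2 - 6))²) = 379 - 3*(32 - 8*(√(-4))²) = 379 - 3*(32 - 8*(2*I)²) = 379 - 3*(32 - 8*(-4)) = 379 - 3*(32 + 32) = 379 - 3*64 = 379 - 192 = 187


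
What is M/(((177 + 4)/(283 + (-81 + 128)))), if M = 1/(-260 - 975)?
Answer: -66/44707 ≈ -0.0014763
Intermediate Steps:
M = -1/1235 (M = 1/(-1235) = -1/1235 ≈ -0.00080972)
M/(((177 + 4)/(283 + (-81 + 128)))) = -(283 + (-81 + 128))/(177 + 4)/1235 = -1/(1235*(181/(283 + 47))) = -1/(1235*(181/330)) = -1/(1235*(181*(1/330))) = -1/(1235*181/330) = -1/1235*330/181 = -66/44707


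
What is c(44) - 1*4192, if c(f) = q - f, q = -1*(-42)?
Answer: -4194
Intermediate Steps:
q = 42
c(f) = 42 - f
c(44) - 1*4192 = (42 - 1*44) - 1*4192 = (42 - 44) - 4192 = -2 - 4192 = -4194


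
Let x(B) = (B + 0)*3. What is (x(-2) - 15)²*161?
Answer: 71001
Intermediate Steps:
x(B) = 3*B (x(B) = B*3 = 3*B)
(x(-2) - 15)²*161 = (3*(-2) - 15)²*161 = (-6 - 15)²*161 = (-21)²*161 = 441*161 = 71001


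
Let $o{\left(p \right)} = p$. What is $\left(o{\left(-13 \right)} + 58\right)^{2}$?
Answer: $2025$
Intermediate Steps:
$\left(o{\left(-13 \right)} + 58\right)^{2} = \left(-13 + 58\right)^{2} = 45^{2} = 2025$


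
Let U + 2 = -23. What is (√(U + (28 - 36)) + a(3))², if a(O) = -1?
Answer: (1 - I*√33)² ≈ -32.0 - 11.489*I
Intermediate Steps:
U = -25 (U = -2 - 23 = -25)
(√(U + (28 - 36)) + a(3))² = (√(-25 + (28 - 36)) - 1)² = (√(-25 - 8) - 1)² = (√(-33) - 1)² = (I*√33 - 1)² = (-1 + I*√33)²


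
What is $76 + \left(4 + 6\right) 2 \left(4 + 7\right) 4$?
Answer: $956$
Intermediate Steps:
$76 + \left(4 + 6\right) 2 \left(4 + 7\right) 4 = 76 + 10 \cdot 2 \cdot 11 \cdot 4 = 76 + 20 \cdot 44 = 76 + 880 = 956$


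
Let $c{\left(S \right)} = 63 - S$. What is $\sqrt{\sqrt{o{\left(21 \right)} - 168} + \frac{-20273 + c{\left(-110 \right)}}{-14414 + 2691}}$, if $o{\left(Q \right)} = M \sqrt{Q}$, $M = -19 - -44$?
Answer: $\frac{\sqrt{235632300 + 137428729 \sqrt{-168 + 25 \sqrt{21}}}}{11723} \approx 2.1474 + 1.702 i$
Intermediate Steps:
$M = 25$ ($M = -19 + 44 = 25$)
$o{\left(Q \right)} = 25 \sqrt{Q}$
$\sqrt{\sqrt{o{\left(21 \right)} - 168} + \frac{-20273 + c{\left(-110 \right)}}{-14414 + 2691}} = \sqrt{\sqrt{25 \sqrt{21} - 168} + \frac{-20273 + \left(63 - -110\right)}{-14414 + 2691}} = \sqrt{\sqrt{-168 + 25 \sqrt{21}} + \frac{-20273 + \left(63 + 110\right)}{-11723}} = \sqrt{\sqrt{-168 + 25 \sqrt{21}} + \left(-20273 + 173\right) \left(- \frac{1}{11723}\right)} = \sqrt{\sqrt{-168 + 25 \sqrt{21}} - - \frac{20100}{11723}} = \sqrt{\sqrt{-168 + 25 \sqrt{21}} + \frac{20100}{11723}} = \sqrt{\frac{20100}{11723} + \sqrt{-168 + 25 \sqrt{21}}}$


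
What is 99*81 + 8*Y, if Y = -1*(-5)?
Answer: 8059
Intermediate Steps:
Y = 5
99*81 + 8*Y = 99*81 + 8*5 = 8019 + 40 = 8059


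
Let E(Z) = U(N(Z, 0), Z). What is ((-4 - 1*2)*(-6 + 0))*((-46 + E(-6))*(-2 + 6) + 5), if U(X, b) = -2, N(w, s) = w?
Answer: -6732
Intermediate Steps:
E(Z) = -2
((-4 - 1*2)*(-6 + 0))*((-46 + E(-6))*(-2 + 6) + 5) = ((-4 - 1*2)*(-6 + 0))*((-46 - 2)*(-2 + 6) + 5) = ((-4 - 2)*(-6))*(-48*4 + 5) = (-6*(-6))*(-192 + 5) = 36*(-187) = -6732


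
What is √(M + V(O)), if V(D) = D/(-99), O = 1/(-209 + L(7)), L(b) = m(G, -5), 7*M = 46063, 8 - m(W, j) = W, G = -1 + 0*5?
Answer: √140455300678/4620 ≈ 81.120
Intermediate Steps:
G = -1 (G = -1 + 0 = -1)
m(W, j) = 8 - W
M = 46063/7 (M = (⅐)*46063 = 46063/7 ≈ 6580.4)
L(b) = 9 (L(b) = 8 - 1*(-1) = 8 + 1 = 9)
O = -1/200 (O = 1/(-209 + 9) = 1/(-200) = -1/200 ≈ -0.0050000)
V(D) = -D/99 (V(D) = D*(-1/99) = -D/99)
√(M + V(O)) = √(46063/7 - 1/99*(-1/200)) = √(46063/7 + 1/19800) = √(912047407/138600) = √140455300678/4620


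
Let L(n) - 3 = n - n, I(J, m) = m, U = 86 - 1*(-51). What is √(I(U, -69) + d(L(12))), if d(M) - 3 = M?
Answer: 3*I*√7 ≈ 7.9373*I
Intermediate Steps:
U = 137 (U = 86 + 51 = 137)
L(n) = 3 (L(n) = 3 + (n - n) = 3 + 0 = 3)
d(M) = 3 + M
√(I(U, -69) + d(L(12))) = √(-69 + (3 + 3)) = √(-69 + 6) = √(-63) = 3*I*√7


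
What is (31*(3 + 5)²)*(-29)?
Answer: -57536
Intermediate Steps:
(31*(3 + 5)²)*(-29) = (31*8²)*(-29) = (31*64)*(-29) = 1984*(-29) = -57536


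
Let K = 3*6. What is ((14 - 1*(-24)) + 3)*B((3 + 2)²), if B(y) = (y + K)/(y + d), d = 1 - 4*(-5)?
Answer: 1763/46 ≈ 38.326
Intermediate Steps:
K = 18
d = 21 (d = 1 + 20 = 21)
B(y) = (18 + y)/(21 + y) (B(y) = (y + 18)/(y + 21) = (18 + y)/(21 + y))
((14 - 1*(-24)) + 3)*B((3 + 2)²) = ((14 - 1*(-24)) + 3)*((18 + (3 + 2)²)/(21 + (3 + 2)²)) = ((14 + 24) + 3)*((18 + 5²)/(21 + 5²)) = (38 + 3)*((18 + 25)/(21 + 25)) = 41*(43/46) = 1763/46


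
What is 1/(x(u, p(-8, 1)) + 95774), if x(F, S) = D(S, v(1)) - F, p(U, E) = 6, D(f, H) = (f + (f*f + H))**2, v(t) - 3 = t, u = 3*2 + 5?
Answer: 1/97879 ≈ 1.0217e-5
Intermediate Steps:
u = 11 (u = 6 + 5 = 11)
v(t) = 3 + t
D(f, H) = (H + f + f**2)**2 (D(f, H) = (f + (f**2 + H))**2 = (f + (H + f**2))**2 = (H + f + f**2)**2)
x(F, S) = (4 + S + S**2)**2 - F (x(F, S) = ((3 + 1) + S + S**2)**2 - F = (4 + S + S**2)**2 - F)
1/(x(u, p(-8, 1)) + 95774) = 1/(((4 + 6 + 6**2)**2 - 1*11) + 95774) = 1/(((4 + 6 + 36)**2 - 11) + 95774) = 1/((46**2 - 11) + 95774) = 1/((2116 - 11) + 95774) = 1/(2105 + 95774) = 1/97879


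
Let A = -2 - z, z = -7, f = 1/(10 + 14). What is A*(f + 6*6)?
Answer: 4325/24 ≈ 180.21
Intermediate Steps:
f = 1/24 ≈ 0.041667
A = 5 (A = -2 - 1*(-7) = -2 + 7 = 5)
A*(f + 6*6) = 5*(1/24 + 6*6) = 5*(1/24 + 36) = 5*(865/24) = 4325/24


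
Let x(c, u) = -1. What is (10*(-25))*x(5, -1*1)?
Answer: 250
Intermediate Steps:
(10*(-25))*x(5, -1*1) = (10*(-25))*(-1) = -250*(-1) = 250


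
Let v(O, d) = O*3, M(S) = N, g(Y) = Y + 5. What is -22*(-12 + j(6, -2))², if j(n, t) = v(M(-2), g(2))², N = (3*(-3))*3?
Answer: -943566822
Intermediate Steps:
g(Y) = 5 + Y
N = -27 (N = -9*3 = -27)
M(S) = -27
v(O, d) = 3*O
j(n, t) = 6561 (j(n, t) = (3*(-27))² = (-81)² = 6561)
-22*(-12 + j(6, -2))² = -22*(-12 + 6561)² = -22*6549² = -22*42889401 = -943566822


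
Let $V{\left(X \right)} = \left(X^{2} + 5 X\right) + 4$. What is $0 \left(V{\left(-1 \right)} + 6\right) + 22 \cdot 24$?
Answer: $528$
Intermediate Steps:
$V{\left(X \right)} = 4 + X^{2} + 5 X$
$0 \left(V{\left(-1 \right)} + 6\right) + 22 \cdot 24 = 0 \left(\left(4 + \left(-1\right)^{2} + 5 \left(-1\right)\right) + 6\right) + 22 \cdot 24 = 0 \left(\left(4 + 1 - 5\right) + 6\right) + 528 = 0 \left(0 + 6\right) + 528 = 0 \cdot 6 + 528 = 0 + 528 = 528$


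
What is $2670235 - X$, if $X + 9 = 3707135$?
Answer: $-1036891$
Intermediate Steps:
$X = 3707126$ ($X = -9 + 3707135 = 3707126$)
$2670235 - X = 2670235 - 3707126 = -1036891$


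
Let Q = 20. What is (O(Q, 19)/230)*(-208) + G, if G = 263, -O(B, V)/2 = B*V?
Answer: 21857/23 ≈ 950.30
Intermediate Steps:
O(B, V) = -2*B*V
(O(Q, 19)/230)*(-208) + G = (-2*20*19/230)*(-208) + 263 = -760*1/230*(-208) + 263 = -76/23*(-208) + 263 = 15808/23 + 263 = 21857/23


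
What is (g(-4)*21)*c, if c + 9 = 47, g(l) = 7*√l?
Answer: 11172*I ≈ 11172.0*I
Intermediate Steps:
c = 38 (c = -9 + 47 = 38)
(g(-4)*21)*c = ((7*√(-4))*21)*38 = ((7*(2*I))*21)*38 = ((14*I)*21)*38 = (294*I)*38 = 11172*I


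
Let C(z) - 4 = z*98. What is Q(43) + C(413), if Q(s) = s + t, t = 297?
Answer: 40818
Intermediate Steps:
Q(s) = 297 + s (Q(s) = s + 297 = 297 + s)
C(z) = 4 + 98*z (C(z) = 4 + z*98 = 4 + 98*z)
Q(43) + C(413) = (297 + 43) + (4 + 98*413) = 340 + (4 + 40474) = 340 + 40478 = 40818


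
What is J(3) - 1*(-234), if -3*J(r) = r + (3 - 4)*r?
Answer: 234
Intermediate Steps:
J(r) = 0 (J(r) = -(r + (3 - 4)*r)/3 = -(r - r)/3 = -1/3*0 = 0)
J(3) - 1*(-234) = 0 - 1*(-234) = 0 + 234 = 234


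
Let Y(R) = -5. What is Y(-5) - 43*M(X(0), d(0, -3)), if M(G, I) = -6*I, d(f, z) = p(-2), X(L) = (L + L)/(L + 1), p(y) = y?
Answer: -521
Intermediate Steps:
X(L) = 2*L/(1 + L) (X(L) = (2*L)/(1 + L) = 2*L/(1 + L))
d(f, z) = -2
Y(-5) - 43*M(X(0), d(0, -3)) = -5 - (-258)*(-2) = -5 - 43*12 = -5 - 516 = -521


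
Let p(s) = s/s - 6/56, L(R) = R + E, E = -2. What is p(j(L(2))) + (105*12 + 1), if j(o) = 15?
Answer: 35333/28 ≈ 1261.9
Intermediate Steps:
L(R) = -2 + R (L(R) = R - 2 = -2 + R)
p(s) = 25/28 (p(s) = 1 - 6*1/56 = 1 - 3/28 = 25/28)
p(j(L(2))) + (105*12 + 1) = 25/28 + (105*12 + 1) = 25/28 + (1260 + 1) = 25/28 + 1261 = 35333/28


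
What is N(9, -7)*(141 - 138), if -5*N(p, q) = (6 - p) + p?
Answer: -18/5 ≈ -3.6000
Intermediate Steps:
N(p, q) = -6/5 (N(p, q) = -((6 - p) + p)/5 = -⅕*6 = -6/5)
N(9, -7)*(141 - 138) = -6*(141 - 138)/5 = -6/5*3 = -18/5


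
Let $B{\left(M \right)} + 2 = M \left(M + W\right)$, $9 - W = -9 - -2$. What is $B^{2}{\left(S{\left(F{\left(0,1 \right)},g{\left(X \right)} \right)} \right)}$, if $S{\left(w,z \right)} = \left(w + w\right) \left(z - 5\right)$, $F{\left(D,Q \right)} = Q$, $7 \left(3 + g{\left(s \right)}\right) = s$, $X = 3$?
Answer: $\frac{538756}{2401} \approx 224.39$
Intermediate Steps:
$g{\left(s \right)} = -3 + \frac{s}{7}$
$W = 16$ ($W = 9 - \left(-9 - -2\right) = 9 - \left(-9 + 2\right) = 9 - -7 = 9 + 7 = 16$)
$S{\left(w,z \right)} = 2 w \left(-5 + z\right)$
$B{\left(M \right)} = -2 + M \left(16 + M\right)$ ($B{\left(M \right)} = -2 + M \left(M + 16\right) = -2 + M \left(16 + M\right)$)
$B^{2}{\left(S{\left(F{\left(0,1 \right)},g{\left(X \right)} \right)} \right)} = \left(-2 + \left(2 \cdot 1 \left(-5 + \left(-3 + \frac{1}{7} \cdot 3\right)\right)\right)^{2} + 16 \cdot 2 \cdot 1 \left(-5 + \left(-3 + \frac{1}{7} \cdot 3\right)\right)\right)^{2} = \left(-2 + \left(2 \cdot 1 \left(-5 + \left(-3 + \frac{3}{7}\right)\right)\right)^{2} + 16 \cdot 2 \cdot 1 \left(-5 + \left(-3 + \frac{3}{7}\right)\right)\right)^{2} = \left(-2 + \left(2 \cdot 1 \left(-5 - \frac{18}{7}\right)\right)^{2} + 16 \cdot 2 \cdot 1 \left(-5 - \frac{18}{7}\right)\right)^{2} = \left(-2 + \left(2 \cdot 1 \left(- \frac{53}{7}\right)\right)^{2} + 16 \cdot 2 \cdot 1 \left(- \frac{53}{7}\right)\right)^{2} = \left(-2 + \left(- \frac{106}{7}\right)^{2} + 16 \left(- \frac{106}{7}\right)\right)^{2} = \left(-2 + \frac{11236}{49} - \frac{1696}{7}\right)^{2} = \left(- \frac{734}{49}\right)^{2} = \frac{538756}{2401}$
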